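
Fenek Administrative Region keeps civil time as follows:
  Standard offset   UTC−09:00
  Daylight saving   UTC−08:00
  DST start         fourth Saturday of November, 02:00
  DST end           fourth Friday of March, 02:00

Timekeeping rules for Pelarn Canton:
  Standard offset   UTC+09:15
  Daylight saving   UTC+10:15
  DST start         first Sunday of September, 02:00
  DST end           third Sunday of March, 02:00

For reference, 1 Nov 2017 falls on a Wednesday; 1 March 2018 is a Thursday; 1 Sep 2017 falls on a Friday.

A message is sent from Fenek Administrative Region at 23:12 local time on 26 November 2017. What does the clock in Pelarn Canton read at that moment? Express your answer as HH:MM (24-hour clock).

17:27

1 November 2017 is a Wednesday, so the first Saturday is November 4 and the fourth is November 25.
1 March 2018 is a Thursday, so the first Friday is March 2 and the fourth is March 23.
26 November 2017 lies within the daylight-saving period (25 November 2017 – 23 March 2018), so Fenek Administrative Region is on daylight time, UTC−08:00.
23:12 Fenek Administrative Region + 8h = 07:12 UTC (rolling into the next day, 27 November 2017).
1 September 2017 is a Friday, so the first Sunday is September 3.
1 March 2018 is a Thursday, so the first Sunday is March 4 and the third is March 18.
At the standard offset (UTC+09:15), 07:12 UTC + 9h15m = 16:27 Pelarn Canton standard time.
Daylight saving runs 3 September 2017 – 18 March 2018; the standard-time date in Pelarn Canton, 27 November 2017, is inside that window, so Pelarn Canton is at UTC+10:15.
07:12 UTC + 10h15m = 17:27 Pelarn Canton.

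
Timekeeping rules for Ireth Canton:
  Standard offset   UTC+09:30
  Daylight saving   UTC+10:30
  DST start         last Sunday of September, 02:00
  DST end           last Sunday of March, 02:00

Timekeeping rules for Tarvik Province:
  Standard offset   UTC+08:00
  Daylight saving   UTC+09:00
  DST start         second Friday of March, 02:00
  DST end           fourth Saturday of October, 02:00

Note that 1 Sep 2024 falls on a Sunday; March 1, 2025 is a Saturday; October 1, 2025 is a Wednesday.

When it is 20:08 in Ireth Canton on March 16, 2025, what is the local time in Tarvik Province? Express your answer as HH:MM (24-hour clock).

18:38

1 September 2024 is a Sunday, so Sundays fall on 1, 8, 15, 22, 29; the last is September 29.
1 March 2025 is a Saturday, so Sundays fall on 2, 9, 16, 23, 30; the last is March 30.
Daylight saving runs 29 September 2024 – 30 March 2025; March 16, 2025 is inside that window, so Ireth Canton is at UTC+10:30.
20:08 Ireth Canton − 10h30m = 09:38 UTC.
1 March 2025 is a Saturday, so the first Friday is March 7 and the second is March 14.
1 October 2025 is a Wednesday, so the first Saturday is October 4 and the fourth is October 25.
At the standard offset (UTC+08:00), 09:38 UTC + 8h = 17:38 Tarvik Province standard time.
The standard-time date in Tarvik Province, March 16, 2025, lies within the daylight-saving period (14 March – 25 October), so Tarvik Province is on daylight time, UTC+09:00.
09:38 UTC + 9h = 18:38 Tarvik Province.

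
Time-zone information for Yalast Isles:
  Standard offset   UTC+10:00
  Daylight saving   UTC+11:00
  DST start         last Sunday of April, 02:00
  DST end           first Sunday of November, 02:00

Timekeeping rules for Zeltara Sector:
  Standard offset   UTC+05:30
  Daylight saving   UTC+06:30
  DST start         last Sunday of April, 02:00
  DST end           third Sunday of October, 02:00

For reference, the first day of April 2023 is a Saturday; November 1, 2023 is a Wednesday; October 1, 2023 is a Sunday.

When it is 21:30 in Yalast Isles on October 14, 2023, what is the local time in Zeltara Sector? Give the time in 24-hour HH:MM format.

1 April 2023 is a Saturday, so Sundays fall on 2, 9, 16, 23, 30; the last is April 30.
1 November 2023 is a Wednesday, so the first Sunday is November 5.
October 14, 2023 falls between 30 April and 5 November, so daylight saving is in effect and Yalast Isles is at UTC+11:00.
21:30 Yalast Isles − 11h = 10:30 UTC.
1 April 2023 is a Saturday, so Sundays fall on 2, 9, 16, 23, 30; the last is April 30.
1 October 2023 is a Sunday, so the first Sunday is October 1 and the third is October 15.
At the standard offset (UTC+05:30), 10:30 UTC + 5h30m = 16:00 Zeltara Sector standard time.
Daylight saving runs 30 April – 15 October; the standard-time date in Zeltara Sector, October 14, 2023, is inside that window, so Zeltara Sector is at UTC+06:30.
10:30 UTC + 6h30m = 17:00 Zeltara Sector.

17:00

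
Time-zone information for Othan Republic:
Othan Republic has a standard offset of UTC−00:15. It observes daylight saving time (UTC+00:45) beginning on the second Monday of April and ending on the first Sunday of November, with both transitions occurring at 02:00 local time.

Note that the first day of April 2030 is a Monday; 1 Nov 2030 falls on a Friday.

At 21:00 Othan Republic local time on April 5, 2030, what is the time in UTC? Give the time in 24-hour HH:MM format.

21:15

1 April 2030 is a Monday, so the first Monday is April 1 and the second is April 8.
1 November 2030 is a Friday, so the first Sunday is November 3.
April 5, 2030 does not fall between 8 April and 3 November, so daylight saving is not in effect and Othan Republic is at UTC−00:15.
21:00 local + 0h15m = 21:15 UTC.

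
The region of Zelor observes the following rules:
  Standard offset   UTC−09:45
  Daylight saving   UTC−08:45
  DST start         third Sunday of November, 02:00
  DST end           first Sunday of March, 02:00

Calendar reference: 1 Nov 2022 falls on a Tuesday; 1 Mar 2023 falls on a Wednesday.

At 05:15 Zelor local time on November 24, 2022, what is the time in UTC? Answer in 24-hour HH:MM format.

1 November 2022 is a Tuesday, so the first Sunday is November 6 and the third is November 20.
1 March 2023 is a Wednesday, so the first Sunday is March 5.
November 24, 2022 falls between 20 November 2022 and 5 March 2023, so daylight saving is in effect and Zelor is at UTC−08:45.
05:15 local + 8h45m = 14:00 UTC.

14:00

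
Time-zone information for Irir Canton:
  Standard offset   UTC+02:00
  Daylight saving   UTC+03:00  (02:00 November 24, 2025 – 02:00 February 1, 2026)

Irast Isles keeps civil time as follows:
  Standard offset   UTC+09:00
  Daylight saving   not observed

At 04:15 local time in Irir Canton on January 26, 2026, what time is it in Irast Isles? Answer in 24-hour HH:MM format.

10:15

January 26, 2026 falls between 24 November 2025 and 1 February 2026, so daylight saving is in effect and Irir Canton is at UTC+03:00.
04:15 Irir Canton − 3h = 01:15 UTC.
Irast Isles stays on UTC+09:00 all year.
01:15 UTC + 9h = 10:15 Irast Isles.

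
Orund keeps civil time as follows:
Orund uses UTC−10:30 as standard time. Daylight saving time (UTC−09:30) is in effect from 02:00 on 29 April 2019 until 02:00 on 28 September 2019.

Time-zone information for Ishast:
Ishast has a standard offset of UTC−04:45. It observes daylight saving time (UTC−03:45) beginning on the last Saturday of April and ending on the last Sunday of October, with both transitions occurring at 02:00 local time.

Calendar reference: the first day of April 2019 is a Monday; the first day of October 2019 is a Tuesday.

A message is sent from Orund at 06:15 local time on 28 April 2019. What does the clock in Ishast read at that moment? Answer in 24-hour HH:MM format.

28 April 2019 does not fall between 29 April and 28 September, so daylight saving is not in effect and Orund is at UTC−10:30.
06:15 Orund + 10h30m = 16:45 UTC.
1 April 2019 is a Monday, so Saturdays fall on 6, 13, 20, 27; the last is April 27.
1 October 2019 is a Tuesday, so Sundays fall on 6, 13, 20, 27; the last is October 27.
At the standard offset (UTC−04:45), 16:45 UTC − 4h45m = 12:00 Ishast standard time.
The standard-time date in Ishast, 28 April 2019, falls between 27 April and 27 October, so daylight saving is in effect and Ishast is at UTC−03:45.
16:45 UTC − 3h45m = 13:00 Ishast.

13:00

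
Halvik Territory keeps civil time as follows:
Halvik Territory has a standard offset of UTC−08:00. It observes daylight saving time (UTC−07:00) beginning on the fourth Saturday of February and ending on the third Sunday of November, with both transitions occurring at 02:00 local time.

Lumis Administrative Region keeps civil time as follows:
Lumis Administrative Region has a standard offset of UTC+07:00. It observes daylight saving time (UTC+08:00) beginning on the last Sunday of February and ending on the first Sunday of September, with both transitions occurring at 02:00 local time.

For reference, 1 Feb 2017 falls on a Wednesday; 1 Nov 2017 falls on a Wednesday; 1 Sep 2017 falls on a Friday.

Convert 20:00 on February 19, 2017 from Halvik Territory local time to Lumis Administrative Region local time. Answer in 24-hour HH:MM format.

1 February 2017 is a Wednesday, so the first Saturday is February 4 and the fourth is February 25.
1 November 2017 is a Wednesday, so the first Sunday is November 5 and the third is November 19.
February 19, 2017 is outside the daylight-saving period (25 February – 19 November), so Halvik Territory is on standard time, UTC−08:00.
20:00 Halvik Territory + 8h = 04:00 UTC (rolling into the next day, 20 February 2017).
1 February 2017 is a Wednesday, so Sundays fall on 5, 12, 19, 26; the last is February 26.
1 September 2017 is a Friday, so the first Sunday is September 3.
At the standard offset (UTC+07:00), 04:00 UTC + 7h = 11:00 Lumis Administrative Region standard time.
The standard-time date in Lumis Administrative Region, February 20, 2017, does not fall between 26 February and 3 September, so daylight saving is not in effect and Lumis Administrative Region is at UTC+07:00.
04:00 UTC + 7h = 11:00 Lumis Administrative Region.

11:00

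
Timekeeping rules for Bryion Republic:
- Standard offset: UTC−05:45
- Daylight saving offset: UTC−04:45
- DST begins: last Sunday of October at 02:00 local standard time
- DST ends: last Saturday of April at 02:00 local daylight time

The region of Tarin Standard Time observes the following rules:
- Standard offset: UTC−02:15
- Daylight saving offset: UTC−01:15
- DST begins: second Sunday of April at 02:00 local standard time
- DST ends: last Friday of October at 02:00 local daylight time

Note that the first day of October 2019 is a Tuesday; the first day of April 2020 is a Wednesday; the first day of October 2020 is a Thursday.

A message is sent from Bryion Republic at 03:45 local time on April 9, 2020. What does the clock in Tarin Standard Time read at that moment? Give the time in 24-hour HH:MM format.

06:15

1 October 2019 is a Tuesday, so Sundays fall on 6, 13, 20, 27; the last is October 27.
1 April 2020 is a Wednesday, so Saturdays fall on 4, 11, 18, 25; the last is April 25.
Daylight saving runs 27 October 2019 – 25 April 2020; April 9, 2020 is inside that window, so Bryion Republic is at UTC−04:45.
03:45 Bryion Republic + 4h45m = 08:30 UTC.
1 April 2020 is a Wednesday, so the first Sunday is April 5 and the second is April 12.
1 October 2020 is a Thursday, so Fridays fall on 2, 9, 16, 23, 30; the last is October 30.
At the standard offset (UTC−02:15), 08:30 UTC − 2h15m = 06:15 Tarin Standard Time standard time.
Daylight saving runs 12 April – 30 October; the standard-time date in Tarin Standard Time, April 9, 2020, is outside that window, so Tarin Standard Time is on standard time at UTC−02:15.
08:30 UTC − 2h15m = 06:15 Tarin Standard Time.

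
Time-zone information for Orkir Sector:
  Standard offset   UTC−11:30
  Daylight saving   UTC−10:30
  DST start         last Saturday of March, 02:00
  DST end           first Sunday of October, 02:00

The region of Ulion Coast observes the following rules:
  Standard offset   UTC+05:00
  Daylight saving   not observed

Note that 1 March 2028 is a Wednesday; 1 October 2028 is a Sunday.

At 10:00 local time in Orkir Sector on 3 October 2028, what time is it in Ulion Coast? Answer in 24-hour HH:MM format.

02:30

1 March 2028 is a Wednesday, so Saturdays fall on 4, 11, 18, 25; the last is March 25.
1 October 2028 is a Sunday, so the first Sunday is October 1.
3 October 2028 is outside the daylight-saving period (25 March – 1 October), so Orkir Sector is on standard time, UTC−11:30.
10:00 Orkir Sector + 11h30m = 21:30 UTC.
Ulion Coast stays on UTC+05:00 all year.
21:30 UTC + 5h = 02:30 Ulion Coast (rolling into the next day, 4 October 2028).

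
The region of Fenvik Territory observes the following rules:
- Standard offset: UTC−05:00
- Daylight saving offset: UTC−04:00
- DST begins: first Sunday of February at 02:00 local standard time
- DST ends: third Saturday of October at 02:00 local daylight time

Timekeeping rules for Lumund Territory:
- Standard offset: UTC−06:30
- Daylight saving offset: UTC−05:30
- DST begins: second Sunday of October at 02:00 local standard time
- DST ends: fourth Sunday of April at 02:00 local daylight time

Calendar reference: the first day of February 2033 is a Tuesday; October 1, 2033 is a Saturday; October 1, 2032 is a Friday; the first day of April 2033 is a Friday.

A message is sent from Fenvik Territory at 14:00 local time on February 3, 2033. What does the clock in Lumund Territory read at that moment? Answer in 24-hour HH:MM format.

13:30

1 February 2033 is a Tuesday, so the first Sunday is February 6.
1 October 2033 is a Saturday, so the first Saturday is October 1 and the third is October 15.
February 3, 2033 does not fall between 6 February and 15 October, so daylight saving is not in effect and Fenvik Territory is at UTC−05:00.
14:00 Fenvik Territory + 5h = 19:00 UTC.
1 October 2032 is a Friday, so the first Sunday is October 3 and the second is October 10.
1 April 2033 is a Friday, so the first Sunday is April 3 and the fourth is April 24.
At the standard offset (UTC−06:30), 19:00 UTC − 6h30m = 12:30 Lumund Territory standard time.
The standard-time date in Lumund Territory, February 3, 2033, lies within the daylight-saving period (10 October 2032 – 24 April 2033), so Lumund Territory is on daylight time, UTC−05:30.
19:00 UTC − 5h30m = 13:30 Lumund Territory.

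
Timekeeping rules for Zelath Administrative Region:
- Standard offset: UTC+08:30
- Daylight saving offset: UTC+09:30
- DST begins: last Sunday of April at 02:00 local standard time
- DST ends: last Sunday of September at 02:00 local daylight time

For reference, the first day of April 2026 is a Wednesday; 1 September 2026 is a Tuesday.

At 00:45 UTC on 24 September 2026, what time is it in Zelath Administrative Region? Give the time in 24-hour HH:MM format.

1 April 2026 is a Wednesday, so Sundays fall on 5, 12, 19, 26; the last is April 26.
1 September 2026 is a Tuesday, so Sundays fall on 6, 13, 20, 27; the last is September 27.
At the standard offset (UTC+08:30), 00:45 UTC + 8h30m = 09:15 Zelath Administrative Region standard time.
The standard-time date in Zelath Administrative Region, 24 September 2026, lies within the daylight-saving period (26 April – 27 September), so Zelath Administrative Region is on daylight time, UTC+09:30.
00:45 UTC + 9h30m = 10:15 local.

10:15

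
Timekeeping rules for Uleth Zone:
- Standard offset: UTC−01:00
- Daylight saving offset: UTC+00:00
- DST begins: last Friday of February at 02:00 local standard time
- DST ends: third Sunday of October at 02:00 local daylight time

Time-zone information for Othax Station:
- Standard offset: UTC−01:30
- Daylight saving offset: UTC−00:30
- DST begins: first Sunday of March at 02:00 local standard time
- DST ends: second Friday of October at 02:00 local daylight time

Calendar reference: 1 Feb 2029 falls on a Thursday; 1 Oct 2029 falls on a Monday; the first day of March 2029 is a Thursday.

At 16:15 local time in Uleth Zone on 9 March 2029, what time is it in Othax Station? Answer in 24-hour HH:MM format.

1 February 2029 is a Thursday, so Fridays fall on 2, 9, 16, 23; the last is February 23.
1 October 2029 is a Monday, so the first Sunday is October 7 and the third is October 21.
9 March 2029 lies within the daylight-saving period (23 February – 21 October), so Uleth Zone is on daylight time, UTC+00:00.
16:15 Uleth Zone − 0h = 16:15 UTC.
1 March 2029 is a Thursday, so the first Sunday is March 4.
1 October 2029 is a Monday, so the first Friday is October 5 and the second is October 12.
At the standard offset (UTC−01:30), 16:15 UTC − 1h30m = 14:45 Othax Station standard time.
Daylight saving runs 4 March – 12 October; the standard-time date in Othax Station, 9 March 2029, is inside that window, so Othax Station is at UTC−00:30.
16:15 UTC − 0h30m = 15:45 Othax Station.

15:45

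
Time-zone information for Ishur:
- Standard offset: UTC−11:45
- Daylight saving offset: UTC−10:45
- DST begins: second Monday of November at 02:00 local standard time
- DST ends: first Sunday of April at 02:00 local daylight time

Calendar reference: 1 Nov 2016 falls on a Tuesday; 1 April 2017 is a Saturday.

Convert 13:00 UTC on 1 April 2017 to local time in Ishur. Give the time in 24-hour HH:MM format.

02:15

1 November 2016 is a Tuesday, so the first Monday is November 7 and the second is November 14.
1 April 2017 is a Saturday, so the first Sunday is April 2.
At the standard offset (UTC−11:45), 13:00 UTC − 11h45m = 01:15 Ishur standard time.
The standard-time date in Ishur, 1 April 2017, lies within the daylight-saving period (14 November 2016 – 2 April 2017), so Ishur is on daylight time, UTC−10:45.
13:00 UTC − 10h45m = 02:15 local.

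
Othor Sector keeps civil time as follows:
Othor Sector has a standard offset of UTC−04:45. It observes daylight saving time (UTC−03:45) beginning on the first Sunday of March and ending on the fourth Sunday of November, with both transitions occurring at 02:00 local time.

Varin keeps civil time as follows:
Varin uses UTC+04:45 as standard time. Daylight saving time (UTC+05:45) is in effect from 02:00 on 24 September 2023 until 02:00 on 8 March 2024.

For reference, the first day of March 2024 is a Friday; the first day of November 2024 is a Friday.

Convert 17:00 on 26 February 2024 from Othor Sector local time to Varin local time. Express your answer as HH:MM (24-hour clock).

1 March 2024 is a Friday, so the first Sunday is March 3.
1 November 2024 is a Friday, so the first Sunday is November 3 and the fourth is November 24.
Daylight saving runs 3 March – 24 November; 26 February 2024 is outside that window, so Othor Sector is on standard time at UTC−04:45.
17:00 Othor Sector + 4h45m = 21:45 UTC.
At the standard offset (UTC+04:45), 21:45 UTC + 4h45m = 02:30 Varin standard time (rolling into the next day, 27 February 2024).
Daylight saving runs 24 September 2023 – 8 March 2024; the standard-time date in Varin, 27 February 2024, is inside that window, so Varin is at UTC+05:45.
21:45 UTC + 5h45m = 03:30 Varin (rolling into the next day, 27 February 2024).

03:30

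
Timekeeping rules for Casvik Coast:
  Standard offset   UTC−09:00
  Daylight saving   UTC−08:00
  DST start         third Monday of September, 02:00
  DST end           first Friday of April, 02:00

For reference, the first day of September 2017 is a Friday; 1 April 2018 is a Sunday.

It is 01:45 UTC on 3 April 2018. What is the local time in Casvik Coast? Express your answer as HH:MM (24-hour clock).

1 September 2017 is a Friday, so the first Monday is September 4 and the third is September 18.
1 April 2018 is a Sunday, so the first Friday is April 6.
At the standard offset (UTC−09:00), 01:45 UTC − 9h = 16:45 Casvik Coast standard time (rolling into the previous day, 2 April 2018).
Daylight saving runs 18 September 2017 – 6 April 2018; the standard-time date in Casvik Coast, 2 April 2018, is inside that window, so Casvik Coast is at UTC−08:00.
01:45 UTC − 8h = 17:45 local (rolling into the previous day, 2 April 2018).

17:45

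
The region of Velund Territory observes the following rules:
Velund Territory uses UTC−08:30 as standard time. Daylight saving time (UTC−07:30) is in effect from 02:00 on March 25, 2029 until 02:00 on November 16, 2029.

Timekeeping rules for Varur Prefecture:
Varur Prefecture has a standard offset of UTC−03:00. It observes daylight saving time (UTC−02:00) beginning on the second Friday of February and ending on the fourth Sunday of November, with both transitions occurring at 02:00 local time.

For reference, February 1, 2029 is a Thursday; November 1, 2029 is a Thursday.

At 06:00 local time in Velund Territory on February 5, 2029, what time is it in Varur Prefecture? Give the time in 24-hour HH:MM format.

Daylight saving runs 25 March – 16 November; February 5, 2029 is outside that window, so Velund Territory is on standard time at UTC−08:30.
06:00 Velund Territory + 8h30m = 14:30 UTC.
1 February 2029 is a Thursday, so the first Friday is February 2 and the second is February 9.
1 November 2029 is a Thursday, so the first Sunday is November 4 and the fourth is November 25.
At the standard offset (UTC−03:00), 14:30 UTC − 3h = 11:30 Varur Prefecture standard time.
The standard-time date in Varur Prefecture, February 5, 2029, is outside the daylight-saving period (9 February – 25 November), so Varur Prefecture is on standard time, UTC−03:00.
14:30 UTC − 3h = 11:30 Varur Prefecture.

11:30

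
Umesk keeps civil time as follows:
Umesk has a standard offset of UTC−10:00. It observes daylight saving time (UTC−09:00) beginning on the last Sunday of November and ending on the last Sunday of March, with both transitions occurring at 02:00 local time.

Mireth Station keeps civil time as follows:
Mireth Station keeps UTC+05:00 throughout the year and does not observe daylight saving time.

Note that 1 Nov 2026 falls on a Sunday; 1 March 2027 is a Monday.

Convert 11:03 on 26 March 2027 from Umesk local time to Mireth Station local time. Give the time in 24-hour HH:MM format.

01:03

1 November 2026 is a Sunday, so Sundays fall on 1, 8, 15, 22, 29; the last is November 29.
1 March 2027 is a Monday, so Sundays fall on 7, 14, 21, 28; the last is March 28.
26 March 2027 falls between 29 November 2026 and 28 March 2027, so daylight saving is in effect and Umesk is at UTC−09:00.
11:03 Umesk + 9h = 20:03 UTC.
Mireth Station has no daylight saving, so its offset is UTC+05:00 year-round.
20:03 UTC + 5h = 01:03 Mireth Station (rolling into the next day, 27 March 2027).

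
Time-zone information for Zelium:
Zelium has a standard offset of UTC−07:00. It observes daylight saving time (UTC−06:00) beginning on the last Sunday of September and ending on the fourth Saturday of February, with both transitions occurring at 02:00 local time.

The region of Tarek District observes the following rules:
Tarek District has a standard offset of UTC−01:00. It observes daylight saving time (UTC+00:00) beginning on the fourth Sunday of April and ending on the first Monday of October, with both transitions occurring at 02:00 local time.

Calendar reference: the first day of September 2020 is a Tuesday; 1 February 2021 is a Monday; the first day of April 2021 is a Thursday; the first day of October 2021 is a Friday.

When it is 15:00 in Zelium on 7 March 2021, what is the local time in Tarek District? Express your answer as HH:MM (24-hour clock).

1 September 2020 is a Tuesday, so Sundays fall on 6, 13, 20, 27; the last is September 27.
1 February 2021 is a Monday, so the first Saturday is February 6 and the fourth is February 27.
7 March 2021 does not fall between 27 September 2020 and 27 February 2021, so daylight saving is not in effect and Zelium is at UTC−07:00.
15:00 Zelium + 7h = 22:00 UTC.
1 April 2021 is a Thursday, so the first Sunday is April 4 and the fourth is April 25.
1 October 2021 is a Friday, so the first Monday is October 4.
At the standard offset (UTC−01:00), 22:00 UTC − 1h = 21:00 Tarek District standard time.
The standard-time date in Tarek District, 7 March 2021, does not fall between 25 April and 4 October, so daylight saving is not in effect and Tarek District is at UTC−01:00.
22:00 UTC − 1h = 21:00 Tarek District.

21:00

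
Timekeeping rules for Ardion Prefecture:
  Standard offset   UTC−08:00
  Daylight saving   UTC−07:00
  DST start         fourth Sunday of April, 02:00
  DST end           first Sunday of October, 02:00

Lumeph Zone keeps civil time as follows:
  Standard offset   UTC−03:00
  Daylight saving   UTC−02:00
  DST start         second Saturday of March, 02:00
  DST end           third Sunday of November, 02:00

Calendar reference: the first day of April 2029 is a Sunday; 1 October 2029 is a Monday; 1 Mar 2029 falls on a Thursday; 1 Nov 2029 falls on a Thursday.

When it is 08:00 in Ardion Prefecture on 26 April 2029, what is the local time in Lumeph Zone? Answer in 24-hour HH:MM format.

13:00

1 April 2029 is a Sunday, so the first Sunday is April 1 and the fourth is April 22.
1 October 2029 is a Monday, so the first Sunday is October 7.
Daylight saving runs 22 April – 7 October; 26 April 2029 is inside that window, so Ardion Prefecture is at UTC−07:00.
08:00 Ardion Prefecture + 7h = 15:00 UTC.
1 March 2029 is a Thursday, so the first Saturday is March 3 and the second is March 10.
1 November 2029 is a Thursday, so the first Sunday is November 4 and the third is November 18.
At the standard offset (UTC−03:00), 15:00 UTC − 3h = 12:00 Lumeph Zone standard time.
The standard-time date in Lumeph Zone, 26 April 2029, lies within the daylight-saving period (10 March – 18 November), so Lumeph Zone is on daylight time, UTC−02:00.
15:00 UTC − 2h = 13:00 Lumeph Zone.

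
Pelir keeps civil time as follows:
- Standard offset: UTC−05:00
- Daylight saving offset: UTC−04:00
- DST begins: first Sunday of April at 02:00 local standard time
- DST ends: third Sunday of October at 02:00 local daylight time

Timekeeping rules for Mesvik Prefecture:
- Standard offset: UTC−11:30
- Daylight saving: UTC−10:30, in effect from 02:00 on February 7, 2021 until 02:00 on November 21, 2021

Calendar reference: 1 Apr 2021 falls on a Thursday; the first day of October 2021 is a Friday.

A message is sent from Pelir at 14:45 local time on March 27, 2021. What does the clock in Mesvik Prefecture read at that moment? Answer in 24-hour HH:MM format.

1 April 2021 is a Thursday, so the first Sunday is April 4.
1 October 2021 is a Friday, so the first Sunday is October 3 and the third is October 17.
Daylight saving runs 4 April – 17 October; March 27, 2021 is outside that window, so Pelir is on standard time at UTC−05:00.
14:45 Pelir + 5h = 19:45 UTC.
At the standard offset (UTC−11:30), 19:45 UTC − 11h30m = 08:15 Mesvik Prefecture standard time.
The standard-time date in Mesvik Prefecture, March 27, 2021, falls between 7 February and 21 November, so daylight saving is in effect and Mesvik Prefecture is at UTC−10:30.
19:45 UTC − 10h30m = 09:15 Mesvik Prefecture.

09:15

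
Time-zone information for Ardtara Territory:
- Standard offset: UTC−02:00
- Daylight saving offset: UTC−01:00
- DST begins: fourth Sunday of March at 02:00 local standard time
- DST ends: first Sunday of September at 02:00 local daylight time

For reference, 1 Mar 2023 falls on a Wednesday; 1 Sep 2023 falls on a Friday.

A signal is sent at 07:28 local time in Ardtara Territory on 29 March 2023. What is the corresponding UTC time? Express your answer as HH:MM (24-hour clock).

08:28

1 March 2023 is a Wednesday, so the first Sunday is March 5 and the fourth is March 26.
1 September 2023 is a Friday, so the first Sunday is September 3.
29 March 2023 falls between 26 March and 3 September, so daylight saving is in effect and Ardtara Territory is at UTC−01:00.
07:28 local + 1h = 08:28 UTC.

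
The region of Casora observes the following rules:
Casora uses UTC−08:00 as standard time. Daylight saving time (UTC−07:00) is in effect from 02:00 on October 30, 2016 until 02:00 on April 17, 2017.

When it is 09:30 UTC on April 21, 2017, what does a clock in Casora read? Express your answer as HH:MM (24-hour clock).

At the standard offset (UTC−08:00), 09:30 UTC − 8h = 01:30 Casora standard time.
Daylight saving runs 30 October 2016 – 17 April 2017; the standard-time date in Casora, April 21, 2017, is outside that window, so Casora is on standard time at UTC−08:00.
09:30 UTC − 8h = 01:30 local.

01:30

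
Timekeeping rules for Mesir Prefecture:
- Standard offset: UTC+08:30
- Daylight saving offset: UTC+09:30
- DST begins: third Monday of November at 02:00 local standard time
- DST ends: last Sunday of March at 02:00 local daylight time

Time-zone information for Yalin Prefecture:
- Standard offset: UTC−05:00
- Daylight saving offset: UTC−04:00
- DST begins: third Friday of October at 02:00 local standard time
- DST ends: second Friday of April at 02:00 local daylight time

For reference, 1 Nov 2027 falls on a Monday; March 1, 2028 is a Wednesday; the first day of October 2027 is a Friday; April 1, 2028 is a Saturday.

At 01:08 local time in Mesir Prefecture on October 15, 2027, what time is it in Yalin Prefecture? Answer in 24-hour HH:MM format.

1 November 2027 is a Monday, so the first Monday is November 1 and the third is November 15.
1 March 2028 is a Wednesday, so Sundays fall on 5, 12, 19, 26; the last is March 26.
Daylight saving runs 15 November 2027 – 26 March 2028; October 15, 2027 is outside that window, so Mesir Prefecture is on standard time at UTC+08:30.
01:08 Mesir Prefecture − 8h30m = 16:38 UTC (rolling into the previous day, 14 October 2027).
1 October 2027 is a Friday, so the first Friday is October 1 and the third is October 15.
1 April 2028 is a Saturday, so the first Friday is April 7 and the second is April 14.
At the standard offset (UTC−05:00), 16:38 UTC − 5h = 11:38 Yalin Prefecture standard time.
The standard-time date in Yalin Prefecture, October 14, 2027, is outside the daylight-saving period (15 October 2027 – 14 April 2028), so Yalin Prefecture is on standard time, UTC−05:00.
16:38 UTC − 5h = 11:38 Yalin Prefecture.

11:38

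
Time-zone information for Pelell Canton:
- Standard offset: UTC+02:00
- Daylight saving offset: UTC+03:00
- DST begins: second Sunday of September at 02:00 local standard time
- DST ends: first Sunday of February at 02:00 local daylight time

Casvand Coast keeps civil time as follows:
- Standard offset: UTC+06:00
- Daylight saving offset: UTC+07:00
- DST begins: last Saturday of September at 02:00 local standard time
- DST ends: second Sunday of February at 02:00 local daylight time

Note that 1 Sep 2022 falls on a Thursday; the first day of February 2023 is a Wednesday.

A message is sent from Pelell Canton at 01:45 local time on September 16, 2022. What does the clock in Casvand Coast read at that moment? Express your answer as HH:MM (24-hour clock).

1 September 2022 is a Thursday, so the first Sunday is September 4 and the second is September 11.
1 February 2023 is a Wednesday, so the first Sunday is February 5.
Daylight saving runs 11 September 2022 – 5 February 2023; September 16, 2022 is inside that window, so Pelell Canton is at UTC+03:00.
01:45 Pelell Canton − 3h = 22:45 UTC (rolling into the previous day, 15 September 2022).
1 September 2022 is a Thursday, so Saturdays fall on 3, 10, 17, 24; the last is September 24.
1 February 2023 is a Wednesday, so the first Sunday is February 5 and the second is February 12.
At the standard offset (UTC+06:00), 22:45 UTC + 6h = 04:45 Casvand Coast standard time (rolling into the next day, 16 September 2022).
Daylight saving runs 24 September 2022 – 12 February 2023; the standard-time date in Casvand Coast, September 16, 2022, is outside that window, so Casvand Coast is on standard time at UTC+06:00.
22:45 UTC + 6h = 04:45 Casvand Coast (rolling into the next day, 16 September 2022).

04:45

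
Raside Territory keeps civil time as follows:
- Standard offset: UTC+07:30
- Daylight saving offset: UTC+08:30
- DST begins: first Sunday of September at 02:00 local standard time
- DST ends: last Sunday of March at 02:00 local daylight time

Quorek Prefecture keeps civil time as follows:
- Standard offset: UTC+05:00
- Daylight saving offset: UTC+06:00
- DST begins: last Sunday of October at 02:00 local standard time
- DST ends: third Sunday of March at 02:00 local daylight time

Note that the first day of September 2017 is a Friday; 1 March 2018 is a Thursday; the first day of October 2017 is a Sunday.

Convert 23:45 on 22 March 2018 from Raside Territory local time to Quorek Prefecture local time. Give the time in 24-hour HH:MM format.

1 September 2017 is a Friday, so the first Sunday is September 3.
1 March 2018 is a Thursday, so Sundays fall on 4, 11, 18, 25; the last is March 25.
22 March 2018 lies within the daylight-saving period (3 September 2017 – 25 March 2018), so Raside Territory is on daylight time, UTC+08:30.
23:45 Raside Territory − 8h30m = 15:15 UTC.
1 October 2017 is a Sunday, so Sundays fall on 1, 8, 15, 22, 29; the last is October 29.
1 March 2018 is a Thursday, so the first Sunday is March 4 and the third is March 18.
At the standard offset (UTC+05:00), 15:15 UTC + 5h = 20:15 Quorek Prefecture standard time.
The standard-time date in Quorek Prefecture, 22 March 2018, is outside the daylight-saving period (29 October 2017 – 18 March 2018), so Quorek Prefecture is on standard time, UTC+05:00.
15:15 UTC + 5h = 20:15 Quorek Prefecture.

20:15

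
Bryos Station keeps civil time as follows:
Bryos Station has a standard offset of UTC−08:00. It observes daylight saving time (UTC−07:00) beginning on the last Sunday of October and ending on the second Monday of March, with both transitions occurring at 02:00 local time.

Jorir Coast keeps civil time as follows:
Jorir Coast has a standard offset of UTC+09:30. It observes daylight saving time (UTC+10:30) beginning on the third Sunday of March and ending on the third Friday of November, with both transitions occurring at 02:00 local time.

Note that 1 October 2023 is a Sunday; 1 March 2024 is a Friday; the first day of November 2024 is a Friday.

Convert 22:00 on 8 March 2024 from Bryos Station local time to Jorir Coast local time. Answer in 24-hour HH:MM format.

1 October 2023 is a Sunday, so Sundays fall on 1, 8, 15, 22, 29; the last is October 29.
1 March 2024 is a Friday, so the first Monday is March 4 and the second is March 11.
8 March 2024 lies within the daylight-saving period (29 October 2023 – 11 March 2024), so Bryos Station is on daylight time, UTC−07:00.
22:00 Bryos Station + 7h = 05:00 UTC (rolling into the next day, 9 March 2024).
1 March 2024 is a Friday, so the first Sunday is March 3 and the third is March 17.
1 November 2024 is a Friday, so the first Friday is November 1 and the third is November 15.
At the standard offset (UTC+09:30), 05:00 UTC + 9h30m = 14:30 Jorir Coast standard time.
Daylight saving runs 17 March – 15 November; the standard-time date in Jorir Coast, 9 March 2024, is outside that window, so Jorir Coast is on standard time at UTC+09:30.
05:00 UTC + 9h30m = 14:30 Jorir Coast.

14:30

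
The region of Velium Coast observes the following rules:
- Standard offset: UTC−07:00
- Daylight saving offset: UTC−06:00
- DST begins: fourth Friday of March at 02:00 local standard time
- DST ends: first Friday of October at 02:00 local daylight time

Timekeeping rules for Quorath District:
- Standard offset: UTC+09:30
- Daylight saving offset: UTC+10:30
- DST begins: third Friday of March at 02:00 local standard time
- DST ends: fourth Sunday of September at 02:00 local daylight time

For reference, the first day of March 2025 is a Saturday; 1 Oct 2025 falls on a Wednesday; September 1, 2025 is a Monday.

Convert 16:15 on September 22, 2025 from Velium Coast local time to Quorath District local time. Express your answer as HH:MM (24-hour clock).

08:45

1 March 2025 is a Saturday, so the first Friday is March 7 and the fourth is March 28.
1 October 2025 is a Wednesday, so the first Friday is October 3.
September 22, 2025 falls between 28 March and 3 October, so daylight saving is in effect and Velium Coast is at UTC−06:00.
16:15 Velium Coast + 6h = 22:15 UTC.
1 March 2025 is a Saturday, so the first Friday is March 7 and the third is March 21.
1 September 2025 is a Monday, so the first Sunday is September 7 and the fourth is September 28.
At the standard offset (UTC+09:30), 22:15 UTC + 9h30m = 07:45 Quorath District standard time (rolling into the next day, 23 September 2025).
The standard-time date in Quorath District, September 23, 2025, falls between 21 March and 28 September, so daylight saving is in effect and Quorath District is at UTC+10:30.
22:15 UTC + 10h30m = 08:45 Quorath District (rolling into the next day, 23 September 2025).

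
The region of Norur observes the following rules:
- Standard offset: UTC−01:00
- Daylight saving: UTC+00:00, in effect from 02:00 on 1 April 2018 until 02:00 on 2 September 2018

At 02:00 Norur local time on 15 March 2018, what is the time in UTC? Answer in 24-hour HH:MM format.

15 March 2018 does not fall between 1 April and 2 September, so daylight saving is not in effect and Norur is at UTC−01:00.
02:00 local + 1h = 03:00 UTC.

03:00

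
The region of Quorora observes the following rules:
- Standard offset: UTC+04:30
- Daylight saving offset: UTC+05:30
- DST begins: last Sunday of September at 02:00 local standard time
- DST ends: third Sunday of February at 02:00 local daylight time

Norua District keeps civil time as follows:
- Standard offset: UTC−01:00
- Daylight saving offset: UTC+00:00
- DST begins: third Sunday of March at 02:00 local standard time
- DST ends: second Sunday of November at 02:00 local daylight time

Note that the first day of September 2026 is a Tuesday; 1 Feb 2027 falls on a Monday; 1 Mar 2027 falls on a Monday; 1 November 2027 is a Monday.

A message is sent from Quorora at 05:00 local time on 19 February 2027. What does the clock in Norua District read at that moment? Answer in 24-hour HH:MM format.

22:30

1 September 2026 is a Tuesday, so Sundays fall on 6, 13, 20, 27; the last is September 27.
1 February 2027 is a Monday, so the first Sunday is February 7 and the third is February 21.
Daylight saving runs 27 September 2026 – 21 February 2027; 19 February 2027 is inside that window, so Quorora is at UTC+05:30.
05:00 Quorora − 5h30m = 23:30 UTC (rolling into the previous day, 18 February 2027).
1 March 2027 is a Monday, so the first Sunday is March 7 and the third is March 21.
1 November 2027 is a Monday, so the first Sunday is November 7 and the second is November 14.
At the standard offset (UTC−01:00), 23:30 UTC − 1h = 22:30 Norua District standard time.
The standard-time date in Norua District, 18 February 2027, is outside the daylight-saving period (21 March – 14 November), so Norua District is on standard time, UTC−01:00.
23:30 UTC − 1h = 22:30 Norua District.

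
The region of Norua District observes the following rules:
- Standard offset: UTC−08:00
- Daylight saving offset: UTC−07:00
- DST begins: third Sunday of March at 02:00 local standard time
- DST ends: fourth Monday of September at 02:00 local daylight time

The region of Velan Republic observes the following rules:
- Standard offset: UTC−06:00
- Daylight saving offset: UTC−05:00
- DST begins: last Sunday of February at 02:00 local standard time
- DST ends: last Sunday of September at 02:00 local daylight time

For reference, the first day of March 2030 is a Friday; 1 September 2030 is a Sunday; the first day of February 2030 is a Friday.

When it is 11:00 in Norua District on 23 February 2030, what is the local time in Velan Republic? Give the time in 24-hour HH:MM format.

1 March 2030 is a Friday, so the first Sunday is March 3 and the third is March 17.
1 September 2030 is a Sunday, so the first Monday is September 2 and the fourth is September 23.
23 February 2030 is outside the daylight-saving period (17 March – 23 September), so Norua District is on standard time, UTC−08:00.
11:00 Norua District + 8h = 19:00 UTC.
1 February 2030 is a Friday, so Sundays fall on 3, 10, 17, 24; the last is February 24.
1 September 2030 is a Sunday, so Sundays fall on 1, 8, 15, 22, 29; the last is September 29.
At the standard offset (UTC−06:00), 19:00 UTC − 6h = 13:00 Velan Republic standard time.
The standard-time date in Velan Republic, 23 February 2030, does not fall between 24 February and 29 September, so daylight saving is not in effect and Velan Republic is at UTC−06:00.
19:00 UTC − 6h = 13:00 Velan Republic.

13:00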